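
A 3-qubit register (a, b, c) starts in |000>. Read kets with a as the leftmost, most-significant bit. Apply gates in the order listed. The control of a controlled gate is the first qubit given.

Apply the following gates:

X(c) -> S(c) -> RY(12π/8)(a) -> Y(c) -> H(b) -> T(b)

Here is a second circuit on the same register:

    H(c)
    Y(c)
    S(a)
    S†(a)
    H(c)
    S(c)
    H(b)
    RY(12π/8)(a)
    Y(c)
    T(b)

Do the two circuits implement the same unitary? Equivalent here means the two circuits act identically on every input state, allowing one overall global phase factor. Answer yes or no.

No — the two circuits implement different unitaries, even allowing a global phase.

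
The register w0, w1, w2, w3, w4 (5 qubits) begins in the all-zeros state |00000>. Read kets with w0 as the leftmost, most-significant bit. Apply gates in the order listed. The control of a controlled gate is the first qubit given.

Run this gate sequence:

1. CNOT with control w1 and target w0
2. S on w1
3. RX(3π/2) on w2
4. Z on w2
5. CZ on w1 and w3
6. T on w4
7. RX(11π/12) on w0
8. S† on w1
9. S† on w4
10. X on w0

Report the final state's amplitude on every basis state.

The final amplitudes are I*sqrt(4 - 2*sqrt(2))/8 + I*sqrt(6*sqrt(2) + 12)/8 on |00000>, sqrt(4 - 2*sqrt(2))/8 + sqrt(6*sqrt(2) + 12)/8 on |00100>, -sqrt(2*sqrt(2) + 4)/8 + sqrt(12 - 6*sqrt(2))/8 on |10000>, -I*sqrt(12 - 6*sqrt(2))/8 + I*sqrt(2*sqrt(2) + 4)/8 on |10100>, and 0 on every other basis state.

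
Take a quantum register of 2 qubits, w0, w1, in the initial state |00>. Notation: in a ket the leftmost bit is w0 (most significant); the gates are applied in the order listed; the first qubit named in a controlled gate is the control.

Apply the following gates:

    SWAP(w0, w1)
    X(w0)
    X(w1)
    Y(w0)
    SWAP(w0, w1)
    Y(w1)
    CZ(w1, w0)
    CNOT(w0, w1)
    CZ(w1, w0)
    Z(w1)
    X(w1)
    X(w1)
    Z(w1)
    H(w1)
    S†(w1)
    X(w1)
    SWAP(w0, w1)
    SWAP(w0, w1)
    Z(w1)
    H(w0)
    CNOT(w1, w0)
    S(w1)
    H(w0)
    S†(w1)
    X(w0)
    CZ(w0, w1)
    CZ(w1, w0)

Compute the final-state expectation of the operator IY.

In the final state, IY has expectation 1. Key observation: the block from step 10 through step 13 cancels to the identity and can be dropped.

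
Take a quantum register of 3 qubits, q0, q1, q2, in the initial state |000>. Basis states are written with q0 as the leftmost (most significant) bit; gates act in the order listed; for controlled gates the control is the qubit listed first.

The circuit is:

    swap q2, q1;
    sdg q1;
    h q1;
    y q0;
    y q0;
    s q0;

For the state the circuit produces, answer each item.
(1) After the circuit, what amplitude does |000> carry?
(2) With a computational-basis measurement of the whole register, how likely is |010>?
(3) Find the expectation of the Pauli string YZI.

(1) |000> carries amplitude sqrt(2)/2 in the final state.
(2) The probability of measuring |010> is 1/2.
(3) In the final state, YZI has expectation 0.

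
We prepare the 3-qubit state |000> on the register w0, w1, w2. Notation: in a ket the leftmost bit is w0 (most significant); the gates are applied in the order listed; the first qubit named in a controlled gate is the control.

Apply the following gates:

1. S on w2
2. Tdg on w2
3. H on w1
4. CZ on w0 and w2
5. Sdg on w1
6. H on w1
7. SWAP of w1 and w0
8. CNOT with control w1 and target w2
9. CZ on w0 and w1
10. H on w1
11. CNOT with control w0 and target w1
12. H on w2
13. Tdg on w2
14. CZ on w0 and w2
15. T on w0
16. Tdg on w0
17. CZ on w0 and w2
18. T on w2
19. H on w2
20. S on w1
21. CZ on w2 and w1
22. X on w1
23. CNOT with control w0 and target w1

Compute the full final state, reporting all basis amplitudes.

The final amplitudes are sqrt(2)*(1 + I)/4 on |000>, 0 on |001>, sqrt(2)*(1 - I)/4 on |010>, 0 on |011>, sqrt(2)*(1 + I)/4 on |100>, 0 on |101>, sqrt(2)*(-1 + I)/4 on |110>, 0 on |111>. Key observation: steps 12-19 multiply out to the identity, so the circuit reduces to the remaining gates.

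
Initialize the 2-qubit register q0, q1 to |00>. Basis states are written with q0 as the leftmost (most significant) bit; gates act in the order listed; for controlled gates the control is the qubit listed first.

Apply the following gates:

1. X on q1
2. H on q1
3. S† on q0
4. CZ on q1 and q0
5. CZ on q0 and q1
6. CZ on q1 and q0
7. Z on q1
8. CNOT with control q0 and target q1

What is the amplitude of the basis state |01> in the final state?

|01> carries amplitude sqrt(2)/2 in the final state.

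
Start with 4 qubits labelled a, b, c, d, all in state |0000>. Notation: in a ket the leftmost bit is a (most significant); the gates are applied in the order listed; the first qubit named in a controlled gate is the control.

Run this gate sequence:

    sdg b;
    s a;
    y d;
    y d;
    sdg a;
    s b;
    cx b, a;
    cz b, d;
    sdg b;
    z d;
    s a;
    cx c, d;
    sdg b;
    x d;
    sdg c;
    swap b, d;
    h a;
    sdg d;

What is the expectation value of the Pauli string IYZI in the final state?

The observable IYZI averages to 0.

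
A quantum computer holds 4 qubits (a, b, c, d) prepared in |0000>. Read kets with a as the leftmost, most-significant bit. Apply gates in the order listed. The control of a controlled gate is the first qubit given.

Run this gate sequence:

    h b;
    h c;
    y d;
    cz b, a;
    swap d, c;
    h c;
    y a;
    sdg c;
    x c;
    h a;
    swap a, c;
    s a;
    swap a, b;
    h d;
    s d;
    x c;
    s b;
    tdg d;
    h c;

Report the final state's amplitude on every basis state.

After the circuit, the state carries amplitude I/2 on |0010>, -1/2 on |0110>, I/2 on |1010>, -1/2 on |1110>, and 0 on every other basis state.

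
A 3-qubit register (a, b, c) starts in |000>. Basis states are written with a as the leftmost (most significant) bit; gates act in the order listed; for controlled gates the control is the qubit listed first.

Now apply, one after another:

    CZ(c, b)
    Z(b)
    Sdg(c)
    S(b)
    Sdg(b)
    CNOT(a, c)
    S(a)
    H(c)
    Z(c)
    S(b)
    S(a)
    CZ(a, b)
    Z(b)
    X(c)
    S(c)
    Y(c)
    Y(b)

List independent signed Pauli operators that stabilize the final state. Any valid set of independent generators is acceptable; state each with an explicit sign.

The final state is stabilized by the group generated by -IIY, +ZII, -IZI; other independent generating sets are equally valid. Key observation: steps 4-5 multiply out to the identity, so the circuit reduces to the remaining gates.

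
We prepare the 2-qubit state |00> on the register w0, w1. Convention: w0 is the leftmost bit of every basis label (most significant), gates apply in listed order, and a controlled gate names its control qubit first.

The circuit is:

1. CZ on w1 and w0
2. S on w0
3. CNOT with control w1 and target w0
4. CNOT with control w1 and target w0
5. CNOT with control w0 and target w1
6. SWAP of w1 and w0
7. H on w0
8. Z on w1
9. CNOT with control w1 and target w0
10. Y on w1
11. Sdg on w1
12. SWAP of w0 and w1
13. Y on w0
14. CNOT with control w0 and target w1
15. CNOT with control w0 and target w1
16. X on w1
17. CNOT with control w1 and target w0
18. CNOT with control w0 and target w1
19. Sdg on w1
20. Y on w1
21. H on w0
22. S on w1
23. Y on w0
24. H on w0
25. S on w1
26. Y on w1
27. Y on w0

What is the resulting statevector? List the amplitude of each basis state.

After the circuit, the state carries amplitude -sqrt(2)*I/2 on |00>, 0 on |01>, -sqrt(2)*I/2 on |10>, 0 on |11>. Key observation: steps 3-4 multiply out to the identity, so the circuit reduces to the remaining gates.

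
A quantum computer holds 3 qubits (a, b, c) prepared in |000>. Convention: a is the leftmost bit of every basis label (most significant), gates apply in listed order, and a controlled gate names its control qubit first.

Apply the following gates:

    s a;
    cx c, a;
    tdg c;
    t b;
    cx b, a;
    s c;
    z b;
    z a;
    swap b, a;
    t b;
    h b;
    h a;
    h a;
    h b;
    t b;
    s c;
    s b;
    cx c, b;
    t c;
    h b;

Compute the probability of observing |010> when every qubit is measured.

A full measurement returns |010> with probability 1/2.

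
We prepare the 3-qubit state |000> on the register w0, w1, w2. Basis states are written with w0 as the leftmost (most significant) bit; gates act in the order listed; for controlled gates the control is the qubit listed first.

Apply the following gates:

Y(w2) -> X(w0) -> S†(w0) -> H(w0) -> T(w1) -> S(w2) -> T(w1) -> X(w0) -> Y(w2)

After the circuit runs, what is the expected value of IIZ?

The expectation value of IIZ is 1.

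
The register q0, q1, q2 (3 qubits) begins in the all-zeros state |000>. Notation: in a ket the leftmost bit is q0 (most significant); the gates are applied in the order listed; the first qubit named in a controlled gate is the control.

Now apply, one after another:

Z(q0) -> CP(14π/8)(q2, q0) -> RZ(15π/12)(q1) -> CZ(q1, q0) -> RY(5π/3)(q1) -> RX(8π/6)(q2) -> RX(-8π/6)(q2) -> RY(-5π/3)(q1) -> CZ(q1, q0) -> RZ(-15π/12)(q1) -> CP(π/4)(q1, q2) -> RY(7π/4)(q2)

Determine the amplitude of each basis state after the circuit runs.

After the circuit, the state carries amplitude -sqrt(sqrt(2) + 2)/2 on |000>, sqrt(2 - sqrt(2))/2 on |001>, and 0 on every other basis state. Key observation: the block from step 3 through step 10 cancels to the identity and can be dropped.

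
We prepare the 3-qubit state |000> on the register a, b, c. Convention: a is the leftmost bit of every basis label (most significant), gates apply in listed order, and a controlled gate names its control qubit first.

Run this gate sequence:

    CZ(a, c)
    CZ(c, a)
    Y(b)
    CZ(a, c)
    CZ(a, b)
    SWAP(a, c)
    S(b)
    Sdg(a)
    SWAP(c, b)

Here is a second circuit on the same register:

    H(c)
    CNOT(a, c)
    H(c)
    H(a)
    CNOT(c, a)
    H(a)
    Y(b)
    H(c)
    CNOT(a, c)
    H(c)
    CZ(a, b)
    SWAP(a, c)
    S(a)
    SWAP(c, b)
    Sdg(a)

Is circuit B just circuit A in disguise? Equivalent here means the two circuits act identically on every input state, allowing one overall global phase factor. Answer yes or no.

No: there is an input state on which the two circuits produce genuinely different outputs (not merely differing by a phase).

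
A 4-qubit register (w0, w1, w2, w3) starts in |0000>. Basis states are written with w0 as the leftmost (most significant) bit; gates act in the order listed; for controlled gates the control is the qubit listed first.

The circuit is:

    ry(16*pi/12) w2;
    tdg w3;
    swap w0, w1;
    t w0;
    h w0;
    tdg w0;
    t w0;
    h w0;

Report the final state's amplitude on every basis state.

The resulting statevector has amplitude -1/2 on |0000>, sqrt(3)/2 on |0010>, and 0 on every other basis state.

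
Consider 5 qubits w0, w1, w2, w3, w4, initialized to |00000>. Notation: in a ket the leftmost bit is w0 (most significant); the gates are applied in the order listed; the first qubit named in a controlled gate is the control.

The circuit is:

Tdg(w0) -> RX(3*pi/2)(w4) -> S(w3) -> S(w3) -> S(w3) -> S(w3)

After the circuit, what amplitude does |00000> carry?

The final state's coefficient on |00000> equals -sqrt(2)/2. Key observation: steps 3-6 multiply out to the identity, so the circuit reduces to the remaining gates.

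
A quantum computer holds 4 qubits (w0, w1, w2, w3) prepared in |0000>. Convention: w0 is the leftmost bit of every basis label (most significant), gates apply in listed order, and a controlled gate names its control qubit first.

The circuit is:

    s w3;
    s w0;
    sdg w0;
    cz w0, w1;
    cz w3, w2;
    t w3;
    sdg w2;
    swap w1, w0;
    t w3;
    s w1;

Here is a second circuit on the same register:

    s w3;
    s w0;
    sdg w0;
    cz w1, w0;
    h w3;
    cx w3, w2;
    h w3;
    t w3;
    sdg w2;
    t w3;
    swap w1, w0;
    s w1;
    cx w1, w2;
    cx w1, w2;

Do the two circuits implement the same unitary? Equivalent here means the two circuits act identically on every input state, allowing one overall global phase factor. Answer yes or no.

No — the two circuits implement different unitaries, even allowing a global phase.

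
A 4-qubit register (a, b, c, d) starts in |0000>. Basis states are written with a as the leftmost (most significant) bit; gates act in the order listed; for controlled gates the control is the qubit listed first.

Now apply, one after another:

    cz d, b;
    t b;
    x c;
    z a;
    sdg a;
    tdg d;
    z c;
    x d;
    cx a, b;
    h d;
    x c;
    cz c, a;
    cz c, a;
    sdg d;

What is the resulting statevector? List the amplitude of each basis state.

After the circuit, the state carries amplitude -sqrt(2)/2 on |0000>, -sqrt(2)*I/2 on |0001>, and 0 on every other basis state. Key observation: gates 12-13 undo each other exactly, leaving only the rest of the circuit to track.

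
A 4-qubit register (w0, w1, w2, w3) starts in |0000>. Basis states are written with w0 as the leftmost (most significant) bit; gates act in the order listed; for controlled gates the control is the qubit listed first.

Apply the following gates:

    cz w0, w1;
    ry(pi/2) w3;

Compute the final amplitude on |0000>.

The amplitude on |0000> is sqrt(2)/2.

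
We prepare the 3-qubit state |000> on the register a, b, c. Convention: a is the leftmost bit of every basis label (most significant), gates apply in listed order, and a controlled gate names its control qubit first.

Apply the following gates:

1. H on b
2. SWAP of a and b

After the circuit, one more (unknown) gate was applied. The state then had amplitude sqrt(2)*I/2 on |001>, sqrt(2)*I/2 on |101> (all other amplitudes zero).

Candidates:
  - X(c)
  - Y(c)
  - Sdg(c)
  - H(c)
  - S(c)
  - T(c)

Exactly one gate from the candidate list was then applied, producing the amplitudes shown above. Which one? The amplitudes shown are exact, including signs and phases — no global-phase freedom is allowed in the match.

It was Y(c) that produced the state shown.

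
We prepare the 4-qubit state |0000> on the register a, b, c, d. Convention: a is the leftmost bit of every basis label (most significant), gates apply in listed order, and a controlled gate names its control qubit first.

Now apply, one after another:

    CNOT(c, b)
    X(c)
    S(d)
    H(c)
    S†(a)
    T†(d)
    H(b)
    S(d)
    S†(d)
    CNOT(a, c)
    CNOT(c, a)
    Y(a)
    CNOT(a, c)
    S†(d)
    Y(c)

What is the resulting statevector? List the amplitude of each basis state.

The final amplitudes are 1/2 on |0000>, 1/2 on |0100>, 1/2 on |1000>, 1/2 on |1100>, and 0 on every other basis state.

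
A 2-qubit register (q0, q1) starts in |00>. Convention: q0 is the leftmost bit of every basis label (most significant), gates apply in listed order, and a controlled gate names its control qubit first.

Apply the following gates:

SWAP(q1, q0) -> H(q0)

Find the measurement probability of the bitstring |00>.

Outcome |00> occurs with probability 1/2.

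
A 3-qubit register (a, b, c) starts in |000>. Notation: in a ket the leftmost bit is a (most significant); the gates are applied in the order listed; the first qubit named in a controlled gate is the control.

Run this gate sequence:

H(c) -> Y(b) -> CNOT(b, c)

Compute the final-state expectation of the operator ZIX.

The observable ZIX averages to 1.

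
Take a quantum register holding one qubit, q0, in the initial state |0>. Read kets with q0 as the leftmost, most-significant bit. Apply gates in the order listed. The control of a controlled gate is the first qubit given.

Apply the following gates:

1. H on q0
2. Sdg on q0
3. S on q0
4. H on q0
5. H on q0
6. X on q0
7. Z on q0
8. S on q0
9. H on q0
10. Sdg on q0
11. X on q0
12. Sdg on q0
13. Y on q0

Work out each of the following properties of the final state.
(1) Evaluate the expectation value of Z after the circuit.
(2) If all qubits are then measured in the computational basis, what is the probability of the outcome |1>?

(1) In the final state, Z has expectation 0.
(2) Outcome |1> occurs with probability 1/2.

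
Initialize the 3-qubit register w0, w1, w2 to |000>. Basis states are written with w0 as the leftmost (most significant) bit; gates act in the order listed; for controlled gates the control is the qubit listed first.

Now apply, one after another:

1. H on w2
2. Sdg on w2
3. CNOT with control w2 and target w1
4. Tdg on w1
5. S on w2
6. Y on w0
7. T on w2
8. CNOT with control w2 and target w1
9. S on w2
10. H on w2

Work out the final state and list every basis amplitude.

The resulting statevector has amplitude -1/2 + I/2 on |100>, 1/2 + I/2 on |101>, and 0 on every other basis state.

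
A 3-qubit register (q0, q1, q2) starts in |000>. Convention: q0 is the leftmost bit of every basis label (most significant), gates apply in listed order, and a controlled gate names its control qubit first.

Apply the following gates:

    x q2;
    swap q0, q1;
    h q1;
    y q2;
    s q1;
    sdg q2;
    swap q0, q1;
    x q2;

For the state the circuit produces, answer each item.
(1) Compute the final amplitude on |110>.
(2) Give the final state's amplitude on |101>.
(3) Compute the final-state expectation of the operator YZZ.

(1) The amplitude on |110> is 0.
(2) The final state's coefficient on |101> equals sqrt(2)/2.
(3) The expectation value of YZZ is -1.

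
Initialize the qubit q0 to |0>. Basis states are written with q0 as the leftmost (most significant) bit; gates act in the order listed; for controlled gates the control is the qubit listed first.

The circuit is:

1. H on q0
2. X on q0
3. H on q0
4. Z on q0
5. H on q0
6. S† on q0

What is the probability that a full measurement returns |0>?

A full measurement returns |0> with probability 1/2.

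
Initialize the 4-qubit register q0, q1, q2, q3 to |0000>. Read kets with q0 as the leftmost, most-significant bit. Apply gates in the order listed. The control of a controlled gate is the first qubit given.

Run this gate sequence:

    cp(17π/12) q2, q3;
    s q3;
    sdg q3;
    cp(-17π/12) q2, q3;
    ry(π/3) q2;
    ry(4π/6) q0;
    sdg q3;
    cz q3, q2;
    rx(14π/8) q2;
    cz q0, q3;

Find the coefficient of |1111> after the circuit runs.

|1111> carries amplitude 0 in the final state. Key observation: the block from step 1 through step 4 cancels to the identity and can be dropped.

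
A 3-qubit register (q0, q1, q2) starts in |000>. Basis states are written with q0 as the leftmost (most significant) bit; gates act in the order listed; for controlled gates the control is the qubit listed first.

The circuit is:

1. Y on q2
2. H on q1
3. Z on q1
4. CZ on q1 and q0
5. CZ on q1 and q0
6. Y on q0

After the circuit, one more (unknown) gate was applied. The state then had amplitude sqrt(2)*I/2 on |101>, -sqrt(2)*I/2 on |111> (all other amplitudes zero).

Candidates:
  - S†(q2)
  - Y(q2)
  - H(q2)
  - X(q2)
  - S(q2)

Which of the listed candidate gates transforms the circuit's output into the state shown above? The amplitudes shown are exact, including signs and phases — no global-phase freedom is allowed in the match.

It was S†(q2) that produced the state shown.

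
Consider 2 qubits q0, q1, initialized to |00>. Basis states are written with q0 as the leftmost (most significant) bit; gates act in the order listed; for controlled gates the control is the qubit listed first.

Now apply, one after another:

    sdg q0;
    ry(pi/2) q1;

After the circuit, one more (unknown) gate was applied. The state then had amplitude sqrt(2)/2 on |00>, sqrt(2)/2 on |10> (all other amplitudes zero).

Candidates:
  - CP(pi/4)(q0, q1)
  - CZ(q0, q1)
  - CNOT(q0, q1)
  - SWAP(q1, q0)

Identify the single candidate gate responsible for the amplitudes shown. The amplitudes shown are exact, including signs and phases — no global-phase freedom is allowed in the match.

The applied gate was SWAP(q1, q0).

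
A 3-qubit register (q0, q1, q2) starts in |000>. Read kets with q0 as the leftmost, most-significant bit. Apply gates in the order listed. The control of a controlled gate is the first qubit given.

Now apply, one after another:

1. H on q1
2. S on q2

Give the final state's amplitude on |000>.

The amplitude on |000> is sqrt(2)/2.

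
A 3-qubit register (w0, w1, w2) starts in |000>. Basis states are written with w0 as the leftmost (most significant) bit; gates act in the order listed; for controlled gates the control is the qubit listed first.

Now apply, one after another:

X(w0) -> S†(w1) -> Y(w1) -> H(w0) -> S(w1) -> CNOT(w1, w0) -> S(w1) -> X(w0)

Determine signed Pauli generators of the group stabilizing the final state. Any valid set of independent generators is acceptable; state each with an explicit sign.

The stabilizer group can be generated by -XII, -IZI, +IIZ, among other valid generating sets.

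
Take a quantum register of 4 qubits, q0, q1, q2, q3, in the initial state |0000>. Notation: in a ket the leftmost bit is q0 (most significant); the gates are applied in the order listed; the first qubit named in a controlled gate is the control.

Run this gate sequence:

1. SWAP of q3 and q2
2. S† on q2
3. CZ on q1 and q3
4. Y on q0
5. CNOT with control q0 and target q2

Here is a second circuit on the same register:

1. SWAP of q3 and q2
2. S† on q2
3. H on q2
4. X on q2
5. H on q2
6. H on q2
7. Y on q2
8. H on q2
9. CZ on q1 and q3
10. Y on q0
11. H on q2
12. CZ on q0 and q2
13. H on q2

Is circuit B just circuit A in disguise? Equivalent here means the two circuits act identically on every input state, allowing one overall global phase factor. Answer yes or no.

No — the two circuits implement different unitaries, even allowing a global phase.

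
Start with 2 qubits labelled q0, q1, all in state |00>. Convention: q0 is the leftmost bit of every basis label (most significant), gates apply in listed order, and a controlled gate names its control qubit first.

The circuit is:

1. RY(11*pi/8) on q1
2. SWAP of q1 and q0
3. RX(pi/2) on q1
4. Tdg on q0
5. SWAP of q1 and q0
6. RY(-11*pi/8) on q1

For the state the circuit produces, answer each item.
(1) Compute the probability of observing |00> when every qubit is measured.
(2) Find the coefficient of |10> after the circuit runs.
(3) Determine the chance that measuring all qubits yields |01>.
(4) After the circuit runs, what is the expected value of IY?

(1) The probability of measuring |00> is 7/16.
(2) The amplitude on |10> is sqrt(2)*(-(sqrt(2 - sqrt(2)) + 2)*exp(I*pi/4) - I*(2 - sqrt(2 - sqrt(2))))/8.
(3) A full measurement returns |01> with probability 1/16.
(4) The observable IY averages to sqrt(2*sqrt(2) + 4)/4.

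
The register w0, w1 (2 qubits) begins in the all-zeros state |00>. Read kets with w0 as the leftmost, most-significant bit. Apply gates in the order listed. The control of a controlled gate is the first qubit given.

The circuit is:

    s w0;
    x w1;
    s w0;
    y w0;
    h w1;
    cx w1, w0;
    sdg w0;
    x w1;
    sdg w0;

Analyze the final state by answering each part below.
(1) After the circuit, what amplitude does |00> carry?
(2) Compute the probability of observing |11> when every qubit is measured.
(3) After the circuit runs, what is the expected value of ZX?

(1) The final state's coefficient on |00> equals -sqrt(2)*I/2.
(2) A full measurement returns |11> with probability 1/2.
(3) The expectation value of ZX is 0.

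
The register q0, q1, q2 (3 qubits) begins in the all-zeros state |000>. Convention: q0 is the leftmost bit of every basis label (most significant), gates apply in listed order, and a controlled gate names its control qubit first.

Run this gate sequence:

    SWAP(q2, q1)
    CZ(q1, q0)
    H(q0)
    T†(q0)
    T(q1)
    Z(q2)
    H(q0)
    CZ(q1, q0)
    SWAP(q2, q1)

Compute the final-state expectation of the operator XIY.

The expectation value of XIY is 0.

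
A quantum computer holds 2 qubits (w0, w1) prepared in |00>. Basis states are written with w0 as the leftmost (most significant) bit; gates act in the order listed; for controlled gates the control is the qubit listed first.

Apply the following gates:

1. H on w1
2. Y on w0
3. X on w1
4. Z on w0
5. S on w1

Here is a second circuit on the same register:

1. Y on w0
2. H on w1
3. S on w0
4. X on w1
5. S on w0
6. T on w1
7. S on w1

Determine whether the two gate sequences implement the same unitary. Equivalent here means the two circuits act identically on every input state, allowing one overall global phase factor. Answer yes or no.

No: there is an input state on which the two circuits produce genuinely different outputs (not merely differing by a phase).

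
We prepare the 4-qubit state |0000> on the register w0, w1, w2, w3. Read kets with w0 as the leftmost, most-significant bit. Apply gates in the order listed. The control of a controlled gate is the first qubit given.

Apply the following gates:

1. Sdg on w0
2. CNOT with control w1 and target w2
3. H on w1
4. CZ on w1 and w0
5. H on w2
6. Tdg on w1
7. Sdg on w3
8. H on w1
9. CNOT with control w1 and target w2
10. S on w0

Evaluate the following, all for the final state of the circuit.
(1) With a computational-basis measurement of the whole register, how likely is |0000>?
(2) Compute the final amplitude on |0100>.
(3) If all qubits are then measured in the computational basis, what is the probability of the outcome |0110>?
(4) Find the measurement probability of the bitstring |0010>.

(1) The probability of measuring |0000> is sqrt(2)/8 + 1/4.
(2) The final state's coefficient on |0100> equals sqrt(2)*(1 + exp(3*I*pi/4))/4.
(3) Outcome |0110> occurs with probability 1/4 - sqrt(2)/8.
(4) The probability of measuring |0010> is sqrt(2)/8 + 1/4.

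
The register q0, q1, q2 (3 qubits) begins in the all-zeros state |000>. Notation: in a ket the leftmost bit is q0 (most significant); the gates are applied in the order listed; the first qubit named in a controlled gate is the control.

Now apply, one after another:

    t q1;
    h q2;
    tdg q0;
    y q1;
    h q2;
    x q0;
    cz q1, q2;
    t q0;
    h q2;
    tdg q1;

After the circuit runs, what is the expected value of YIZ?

The observable YIZ averages to 0.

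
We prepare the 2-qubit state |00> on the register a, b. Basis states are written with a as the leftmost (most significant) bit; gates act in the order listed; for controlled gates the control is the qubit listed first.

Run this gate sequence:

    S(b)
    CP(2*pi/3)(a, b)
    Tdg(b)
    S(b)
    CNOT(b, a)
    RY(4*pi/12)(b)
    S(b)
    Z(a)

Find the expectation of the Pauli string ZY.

The observable ZY averages to sqrt(3)/2.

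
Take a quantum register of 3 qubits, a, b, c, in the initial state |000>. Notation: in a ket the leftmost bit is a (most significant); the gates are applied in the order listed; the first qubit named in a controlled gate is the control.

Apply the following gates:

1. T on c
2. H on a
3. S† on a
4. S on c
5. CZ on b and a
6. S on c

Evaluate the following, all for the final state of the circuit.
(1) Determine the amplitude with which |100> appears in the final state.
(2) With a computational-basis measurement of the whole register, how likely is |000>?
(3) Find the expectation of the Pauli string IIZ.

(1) The amplitude on |100> is -sqrt(2)*I/2.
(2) A full measurement returns |000> with probability 1/2.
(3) The observable IIZ averages to 1.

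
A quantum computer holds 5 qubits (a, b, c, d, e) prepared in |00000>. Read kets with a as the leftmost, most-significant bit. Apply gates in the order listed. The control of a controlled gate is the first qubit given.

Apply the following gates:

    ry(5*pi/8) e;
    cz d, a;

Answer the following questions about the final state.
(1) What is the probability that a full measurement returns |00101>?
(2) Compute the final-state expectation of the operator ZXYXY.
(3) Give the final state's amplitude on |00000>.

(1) Outcome |00101> occurs with probability 0.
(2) The expectation value of ZXYXY is 0.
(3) The final state's coefficient on |00000> equals cos(5*pi/16).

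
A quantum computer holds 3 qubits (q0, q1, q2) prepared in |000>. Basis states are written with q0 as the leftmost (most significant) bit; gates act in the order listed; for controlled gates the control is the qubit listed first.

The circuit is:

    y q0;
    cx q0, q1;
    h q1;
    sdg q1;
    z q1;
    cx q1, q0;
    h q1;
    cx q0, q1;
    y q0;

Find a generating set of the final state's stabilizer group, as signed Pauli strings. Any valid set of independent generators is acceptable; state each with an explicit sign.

The final state is stabilized by the group generated by +YZI, +ZXI, +IIZ; other independent generating sets are equally valid.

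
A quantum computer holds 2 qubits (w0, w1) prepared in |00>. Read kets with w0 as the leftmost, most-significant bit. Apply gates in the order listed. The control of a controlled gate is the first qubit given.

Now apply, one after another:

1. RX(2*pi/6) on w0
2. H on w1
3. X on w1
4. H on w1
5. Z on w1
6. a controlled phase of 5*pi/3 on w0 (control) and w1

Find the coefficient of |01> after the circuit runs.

The amplitude on |01> is 0.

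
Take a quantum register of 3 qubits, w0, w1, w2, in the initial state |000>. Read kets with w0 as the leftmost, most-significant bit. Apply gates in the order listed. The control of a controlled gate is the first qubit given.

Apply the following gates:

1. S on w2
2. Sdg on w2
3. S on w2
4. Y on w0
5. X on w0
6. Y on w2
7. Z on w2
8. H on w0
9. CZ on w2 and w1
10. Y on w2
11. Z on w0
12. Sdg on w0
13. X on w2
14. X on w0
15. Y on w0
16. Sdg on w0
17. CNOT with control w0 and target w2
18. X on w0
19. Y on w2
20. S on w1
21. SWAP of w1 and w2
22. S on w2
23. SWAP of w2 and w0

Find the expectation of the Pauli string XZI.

The expectation value of XZI is 0. Key observation: gates 1-2 undo each other exactly, leaving only the rest of the circuit to track.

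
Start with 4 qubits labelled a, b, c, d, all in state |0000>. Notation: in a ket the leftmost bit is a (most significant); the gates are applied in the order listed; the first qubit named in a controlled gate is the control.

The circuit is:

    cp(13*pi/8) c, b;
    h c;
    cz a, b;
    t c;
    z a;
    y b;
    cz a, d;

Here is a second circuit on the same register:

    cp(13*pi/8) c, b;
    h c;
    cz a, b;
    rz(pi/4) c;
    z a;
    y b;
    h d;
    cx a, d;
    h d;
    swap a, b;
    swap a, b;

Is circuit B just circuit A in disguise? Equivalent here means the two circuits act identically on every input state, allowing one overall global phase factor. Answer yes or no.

Yes, they are equivalent — the unitaries differ by at most a global phase.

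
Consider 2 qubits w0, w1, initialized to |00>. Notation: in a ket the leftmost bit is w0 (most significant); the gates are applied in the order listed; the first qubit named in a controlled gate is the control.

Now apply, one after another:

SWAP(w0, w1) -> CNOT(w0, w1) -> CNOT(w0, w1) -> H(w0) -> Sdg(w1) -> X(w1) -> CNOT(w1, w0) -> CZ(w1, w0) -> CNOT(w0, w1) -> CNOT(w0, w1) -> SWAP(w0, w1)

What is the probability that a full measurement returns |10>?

Outcome |10> occurs with probability 1/2.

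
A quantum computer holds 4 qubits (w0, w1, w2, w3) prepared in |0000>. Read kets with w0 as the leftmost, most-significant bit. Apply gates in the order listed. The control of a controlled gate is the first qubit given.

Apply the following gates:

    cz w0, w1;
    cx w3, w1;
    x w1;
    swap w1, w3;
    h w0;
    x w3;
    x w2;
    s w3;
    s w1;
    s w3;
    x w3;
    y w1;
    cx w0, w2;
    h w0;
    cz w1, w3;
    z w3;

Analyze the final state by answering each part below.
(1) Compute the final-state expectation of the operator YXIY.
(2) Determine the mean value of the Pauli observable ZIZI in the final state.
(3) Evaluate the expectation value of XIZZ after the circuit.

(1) In the final state, YXIY has expectation 0.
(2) In the final state, ZIZI has expectation 0.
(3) The expectation value of XIZZ is 1.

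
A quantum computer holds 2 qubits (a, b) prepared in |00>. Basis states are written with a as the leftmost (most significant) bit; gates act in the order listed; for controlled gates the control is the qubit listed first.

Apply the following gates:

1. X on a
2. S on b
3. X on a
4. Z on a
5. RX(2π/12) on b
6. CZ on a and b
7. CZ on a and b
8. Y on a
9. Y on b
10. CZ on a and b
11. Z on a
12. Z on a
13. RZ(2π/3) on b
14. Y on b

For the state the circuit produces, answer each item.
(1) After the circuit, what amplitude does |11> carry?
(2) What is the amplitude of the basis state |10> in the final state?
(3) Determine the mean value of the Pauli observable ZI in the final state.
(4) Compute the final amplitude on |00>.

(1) The final state's coefficient on |11> equals (-sqrt(6) + sqrt(2))*exp(2*I*pi/3)/4. Key observation: steps 6-7 multiply out to the identity, so the circuit reduces to the remaining gates.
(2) The amplitude on |10> is (-sqrt(6) - sqrt(2))*exp(5*I*pi/6)/4.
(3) The expectation value of ZI is -1.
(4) The amplitude on |00> is 0.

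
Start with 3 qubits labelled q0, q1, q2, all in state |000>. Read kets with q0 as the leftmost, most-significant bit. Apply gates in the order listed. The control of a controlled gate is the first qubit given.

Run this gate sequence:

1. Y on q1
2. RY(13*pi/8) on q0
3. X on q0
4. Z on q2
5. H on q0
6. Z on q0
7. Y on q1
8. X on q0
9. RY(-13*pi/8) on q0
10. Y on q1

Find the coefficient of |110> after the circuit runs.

The final state's coefficient on |110> equals sqrt(2)*I/2.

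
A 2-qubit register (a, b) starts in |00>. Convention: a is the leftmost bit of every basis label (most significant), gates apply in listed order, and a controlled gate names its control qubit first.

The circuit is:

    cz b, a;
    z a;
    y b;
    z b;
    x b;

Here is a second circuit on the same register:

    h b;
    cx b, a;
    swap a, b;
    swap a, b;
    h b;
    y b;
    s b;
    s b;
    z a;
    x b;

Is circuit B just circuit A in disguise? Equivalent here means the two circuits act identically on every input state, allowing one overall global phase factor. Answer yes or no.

No: there is an input state on which the two circuits produce genuinely different outputs (not merely differing by a phase).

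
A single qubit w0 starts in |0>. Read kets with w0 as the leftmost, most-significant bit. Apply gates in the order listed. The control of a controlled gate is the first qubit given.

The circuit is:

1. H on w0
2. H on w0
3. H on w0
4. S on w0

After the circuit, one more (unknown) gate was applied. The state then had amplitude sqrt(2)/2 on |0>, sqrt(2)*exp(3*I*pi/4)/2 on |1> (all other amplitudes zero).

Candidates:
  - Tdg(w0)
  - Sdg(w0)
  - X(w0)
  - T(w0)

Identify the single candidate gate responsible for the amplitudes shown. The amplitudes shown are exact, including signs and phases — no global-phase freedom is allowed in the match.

The unique candidate consistent with the amplitudes is T(w0). Key observation: gates 2-3 undo each other exactly, leaving only the rest of the circuit to track.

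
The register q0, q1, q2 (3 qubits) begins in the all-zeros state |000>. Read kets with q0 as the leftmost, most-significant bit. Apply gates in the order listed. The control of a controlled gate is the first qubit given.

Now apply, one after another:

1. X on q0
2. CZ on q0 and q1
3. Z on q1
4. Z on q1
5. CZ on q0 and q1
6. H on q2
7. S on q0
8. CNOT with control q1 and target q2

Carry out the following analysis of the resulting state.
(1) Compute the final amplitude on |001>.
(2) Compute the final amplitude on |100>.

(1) The final state's coefficient on |001> equals 0.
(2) |100> carries amplitude sqrt(2)*I/2 in the final state.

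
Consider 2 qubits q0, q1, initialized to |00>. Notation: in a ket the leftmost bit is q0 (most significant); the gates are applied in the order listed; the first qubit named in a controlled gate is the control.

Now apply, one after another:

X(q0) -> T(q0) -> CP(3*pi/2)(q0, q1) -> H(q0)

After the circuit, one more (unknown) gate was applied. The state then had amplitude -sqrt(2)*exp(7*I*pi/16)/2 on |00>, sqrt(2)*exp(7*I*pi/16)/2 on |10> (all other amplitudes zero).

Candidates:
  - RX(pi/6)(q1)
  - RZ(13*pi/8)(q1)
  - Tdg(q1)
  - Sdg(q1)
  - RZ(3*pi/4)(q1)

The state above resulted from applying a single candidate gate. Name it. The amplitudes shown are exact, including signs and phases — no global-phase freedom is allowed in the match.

The unique candidate consistent with the amplitudes is RZ(13*pi/8)(q1).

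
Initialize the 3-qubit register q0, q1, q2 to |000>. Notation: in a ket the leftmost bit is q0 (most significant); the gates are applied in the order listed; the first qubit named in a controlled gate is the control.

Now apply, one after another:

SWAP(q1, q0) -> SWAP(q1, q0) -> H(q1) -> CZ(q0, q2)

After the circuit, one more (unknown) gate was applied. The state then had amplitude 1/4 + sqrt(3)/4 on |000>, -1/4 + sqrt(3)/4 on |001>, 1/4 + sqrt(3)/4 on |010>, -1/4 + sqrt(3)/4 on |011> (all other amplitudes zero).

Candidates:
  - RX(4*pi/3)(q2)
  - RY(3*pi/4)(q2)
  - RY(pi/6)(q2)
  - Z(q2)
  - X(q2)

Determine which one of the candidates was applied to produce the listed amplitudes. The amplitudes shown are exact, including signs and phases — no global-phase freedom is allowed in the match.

The unique candidate consistent with the amplitudes is RY(pi/6)(q2).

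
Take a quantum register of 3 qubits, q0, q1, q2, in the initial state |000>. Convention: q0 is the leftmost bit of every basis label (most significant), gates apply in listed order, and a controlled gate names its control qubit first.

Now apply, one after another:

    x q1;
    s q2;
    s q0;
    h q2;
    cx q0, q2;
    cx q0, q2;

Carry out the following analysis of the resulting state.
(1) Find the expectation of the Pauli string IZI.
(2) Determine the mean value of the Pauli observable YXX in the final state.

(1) The expectation value of IZI is -1.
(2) The observable YXX averages to 0.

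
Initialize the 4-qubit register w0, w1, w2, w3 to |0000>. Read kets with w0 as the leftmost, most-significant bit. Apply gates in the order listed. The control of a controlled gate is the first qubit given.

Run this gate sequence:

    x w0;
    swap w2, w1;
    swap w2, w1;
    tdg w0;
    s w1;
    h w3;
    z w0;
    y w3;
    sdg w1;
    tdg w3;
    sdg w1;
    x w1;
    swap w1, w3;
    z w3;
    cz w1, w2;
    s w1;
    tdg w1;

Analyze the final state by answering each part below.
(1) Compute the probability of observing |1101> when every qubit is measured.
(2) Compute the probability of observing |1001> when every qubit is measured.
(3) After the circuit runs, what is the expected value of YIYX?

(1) The probability of measuring |1101> is 1/2.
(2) A full measurement returns |1001> with probability 1/2.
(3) The observable YIYX averages to 0.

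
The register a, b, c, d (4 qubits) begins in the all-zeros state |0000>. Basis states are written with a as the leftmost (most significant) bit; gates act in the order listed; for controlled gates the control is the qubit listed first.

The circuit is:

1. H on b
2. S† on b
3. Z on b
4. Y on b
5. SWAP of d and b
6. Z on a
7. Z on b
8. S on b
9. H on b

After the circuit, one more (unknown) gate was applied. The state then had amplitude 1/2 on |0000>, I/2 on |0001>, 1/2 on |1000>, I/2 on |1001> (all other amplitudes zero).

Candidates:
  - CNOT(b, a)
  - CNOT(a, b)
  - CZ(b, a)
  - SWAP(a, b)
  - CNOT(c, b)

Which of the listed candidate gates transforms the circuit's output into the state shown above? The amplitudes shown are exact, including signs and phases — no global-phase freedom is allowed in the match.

The applied gate was SWAP(a, b).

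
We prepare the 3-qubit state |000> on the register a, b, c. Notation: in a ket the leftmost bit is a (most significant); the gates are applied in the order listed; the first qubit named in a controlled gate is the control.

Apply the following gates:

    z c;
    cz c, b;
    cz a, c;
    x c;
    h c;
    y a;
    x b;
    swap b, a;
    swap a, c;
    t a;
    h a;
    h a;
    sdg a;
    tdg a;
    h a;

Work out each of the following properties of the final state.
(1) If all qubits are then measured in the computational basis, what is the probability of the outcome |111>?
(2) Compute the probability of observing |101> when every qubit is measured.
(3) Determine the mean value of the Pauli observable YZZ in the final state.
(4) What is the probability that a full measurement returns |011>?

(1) Outcome |111> occurs with probability 1/2.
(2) Outcome |101> occurs with probability 0.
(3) In the final state, YZZ has expectation -1.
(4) The probability of measuring |011> is 1/2.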